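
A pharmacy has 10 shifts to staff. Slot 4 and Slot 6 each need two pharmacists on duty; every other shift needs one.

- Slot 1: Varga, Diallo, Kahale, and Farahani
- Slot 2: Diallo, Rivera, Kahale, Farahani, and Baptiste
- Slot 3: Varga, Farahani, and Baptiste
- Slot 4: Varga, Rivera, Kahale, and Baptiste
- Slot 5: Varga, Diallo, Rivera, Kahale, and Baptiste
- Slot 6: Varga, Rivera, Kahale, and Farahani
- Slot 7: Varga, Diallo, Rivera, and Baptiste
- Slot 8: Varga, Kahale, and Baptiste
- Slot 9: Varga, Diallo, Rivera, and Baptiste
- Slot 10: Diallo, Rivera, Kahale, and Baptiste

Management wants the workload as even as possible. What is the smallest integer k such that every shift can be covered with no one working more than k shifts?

2

With 6 pharmacists and 12 worker-slots to fill, someone must work at least ⌈12/6⌉ = 2 shifts, so k ≥ 2.
k = 2 works: Slot 1→Diallo, Slot 2→Farahani, Slot 3→Varga, Slot 4→Kahale+Baptiste, Slot 5→Baptiste, Slot 6→Kahale+Farahani, Slot 7→Diallo, Slot 8→Varga, Slot 9→Rivera, Slot 10→Rivera.
Loads: Varga 2, Diallo 2, Rivera 2, Kahale 2, Farahani 2, Baptiste 2 — all ≤ 2.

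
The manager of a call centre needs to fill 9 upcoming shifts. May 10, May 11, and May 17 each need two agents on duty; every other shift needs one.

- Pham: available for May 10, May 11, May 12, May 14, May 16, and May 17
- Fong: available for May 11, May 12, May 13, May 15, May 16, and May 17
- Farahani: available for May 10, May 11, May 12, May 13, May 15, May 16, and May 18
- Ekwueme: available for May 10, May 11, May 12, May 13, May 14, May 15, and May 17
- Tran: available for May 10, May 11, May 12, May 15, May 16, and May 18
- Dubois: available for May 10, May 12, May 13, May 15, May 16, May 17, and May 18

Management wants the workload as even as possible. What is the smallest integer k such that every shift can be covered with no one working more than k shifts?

With 6 agents and 12 worker-slots to fill, someone must work at least ⌈12/6⌉ = 2 shifts, so k ≥ 2.
k = 2 works: May 10→Tran+Dubois, May 11→Ekwueme+Tran, May 12→Farahani, May 13→Fong, May 14→Pham, May 15→Fong, May 16→Pham, May 17→Ekwueme+Dubois, May 18→Farahani.
Loads: Pham 2, Fong 2, Farahani 2, Ekwueme 2, Tran 2, Dubois 2 — all ≤ 2.

2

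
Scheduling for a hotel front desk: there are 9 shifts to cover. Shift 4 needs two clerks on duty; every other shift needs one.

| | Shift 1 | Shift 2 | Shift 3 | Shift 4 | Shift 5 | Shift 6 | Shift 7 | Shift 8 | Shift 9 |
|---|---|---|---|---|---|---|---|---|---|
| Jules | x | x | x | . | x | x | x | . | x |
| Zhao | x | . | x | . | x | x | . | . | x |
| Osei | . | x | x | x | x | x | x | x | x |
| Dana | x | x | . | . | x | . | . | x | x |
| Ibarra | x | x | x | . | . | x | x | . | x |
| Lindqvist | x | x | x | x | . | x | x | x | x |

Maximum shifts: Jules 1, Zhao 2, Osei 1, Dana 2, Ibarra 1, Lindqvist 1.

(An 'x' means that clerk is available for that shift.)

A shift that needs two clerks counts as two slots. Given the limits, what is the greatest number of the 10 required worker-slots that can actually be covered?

8

Total capacity across all clerks is 1+2+1+2+1+1 = 8, and 10 slots are needed, so at most 8 can be filled.
An assignment achieving 8: Shift 1→Zhao, Shift 2→Dana, Shift 3→Zhao, Shift 4→Osei+Lindqvist, Shift 5→Jules, Shift 7→Ibarra, Shift 8→Dana.
Loads: Jules 1/1, Zhao 2/2, Osei 1/1, Dana 2/2, Ibarra 1/1, Lindqvist 1/1.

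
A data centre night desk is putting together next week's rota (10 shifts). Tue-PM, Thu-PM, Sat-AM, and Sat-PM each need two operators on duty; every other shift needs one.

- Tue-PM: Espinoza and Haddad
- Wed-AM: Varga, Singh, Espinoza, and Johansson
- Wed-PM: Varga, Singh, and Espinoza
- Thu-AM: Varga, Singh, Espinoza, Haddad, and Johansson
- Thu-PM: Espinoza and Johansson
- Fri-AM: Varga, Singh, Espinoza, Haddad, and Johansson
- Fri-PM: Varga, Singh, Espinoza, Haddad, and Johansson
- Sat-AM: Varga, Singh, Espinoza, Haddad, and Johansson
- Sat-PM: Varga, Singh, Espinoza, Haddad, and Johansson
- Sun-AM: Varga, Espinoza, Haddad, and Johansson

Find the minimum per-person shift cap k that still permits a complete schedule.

3

With 5 operators and 14 worker-slots to fill, someone must work at least ⌈14/5⌉ = 3 shifts, so k ≥ 3.
k = 3 works: Tue-PM→Espinoza+Haddad, Wed-AM→Varga, Wed-PM→Varga, Thu-AM→Singh, Thu-PM→Espinoza+Johansson, Fri-AM→Singh, Fri-PM→Singh, Sat-AM→Espinoza+Haddad, Sat-PM→Haddad+Johansson, Sun-AM→Varga.
Loads: Varga 3, Singh 3, Espinoza 3, Haddad 3, Johansson 2 — all ≤ 3.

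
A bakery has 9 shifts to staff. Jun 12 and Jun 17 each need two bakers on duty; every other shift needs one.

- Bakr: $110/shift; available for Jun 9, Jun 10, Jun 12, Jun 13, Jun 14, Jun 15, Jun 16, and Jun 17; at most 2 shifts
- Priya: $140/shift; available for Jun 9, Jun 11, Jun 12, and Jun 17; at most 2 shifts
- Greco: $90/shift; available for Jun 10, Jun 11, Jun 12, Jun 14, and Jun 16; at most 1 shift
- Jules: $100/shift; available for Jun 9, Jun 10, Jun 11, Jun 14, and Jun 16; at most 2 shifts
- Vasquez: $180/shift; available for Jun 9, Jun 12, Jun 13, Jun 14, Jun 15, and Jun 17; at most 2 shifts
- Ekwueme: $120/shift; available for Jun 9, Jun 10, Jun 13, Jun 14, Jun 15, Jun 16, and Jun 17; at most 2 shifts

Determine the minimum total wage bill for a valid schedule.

$1390

Picking the cheapest available baker for each shift independently would cost $1110, but that ignores the shift limits.
An optimal schedule: Jun 9→Jules, Jun 10→Greco, Jun 11→Priya, Jun 12→Priya+Vasquez, Jun 13→Bakr, Jun 14→Ekwueme, Jun 15→Bakr, Jun 16→Jules, Jun 17→Vasquez+Ekwueme.
Total: 100 + 90 + 140 + 140 + 180 + 110 + 120 + 110 + 100 + 180 + 120 = $1390.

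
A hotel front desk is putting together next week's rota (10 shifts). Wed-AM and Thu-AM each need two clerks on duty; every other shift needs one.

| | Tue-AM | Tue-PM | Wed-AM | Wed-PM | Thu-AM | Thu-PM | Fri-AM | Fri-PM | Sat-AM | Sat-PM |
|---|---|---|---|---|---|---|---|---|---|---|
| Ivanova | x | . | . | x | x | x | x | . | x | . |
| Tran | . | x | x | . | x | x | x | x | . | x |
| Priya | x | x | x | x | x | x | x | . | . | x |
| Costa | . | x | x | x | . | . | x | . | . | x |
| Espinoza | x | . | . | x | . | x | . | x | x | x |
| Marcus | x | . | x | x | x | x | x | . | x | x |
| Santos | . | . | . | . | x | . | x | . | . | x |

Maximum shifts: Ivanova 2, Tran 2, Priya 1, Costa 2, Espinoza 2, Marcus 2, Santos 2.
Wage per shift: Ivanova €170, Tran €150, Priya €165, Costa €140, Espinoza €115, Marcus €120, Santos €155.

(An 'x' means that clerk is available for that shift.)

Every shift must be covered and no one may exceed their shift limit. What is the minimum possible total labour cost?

€1695

Picking the cheapest available clerk for each shift independently would cost €1480, but that ignores the shift limits.
An optimal schedule: Tue-AM→Marcus, Tue-PM→Costa, Wed-AM→Costa+Tran, Wed-PM→Marcus, Thu-AM→Priya+Ivanova, Thu-PM→Tran, Fri-AM→Santos, Fri-PM→Espinoza, Sat-AM→Espinoza, Sat-PM→Santos.
Total: 120 + 140 + 140 + 150 + 120 + 165 + 170 + 150 + 155 + 115 + 115 + 155 = €1695.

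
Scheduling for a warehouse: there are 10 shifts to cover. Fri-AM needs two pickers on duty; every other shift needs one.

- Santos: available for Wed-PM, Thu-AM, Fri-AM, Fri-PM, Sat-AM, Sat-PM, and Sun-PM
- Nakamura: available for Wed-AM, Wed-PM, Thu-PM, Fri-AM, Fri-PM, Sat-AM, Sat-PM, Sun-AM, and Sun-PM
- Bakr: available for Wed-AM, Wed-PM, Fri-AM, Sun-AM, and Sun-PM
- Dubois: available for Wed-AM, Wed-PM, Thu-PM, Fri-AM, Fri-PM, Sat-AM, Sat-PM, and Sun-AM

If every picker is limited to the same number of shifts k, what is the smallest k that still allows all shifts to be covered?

With 4 pickers and 11 worker-slots to fill, someone must work at least ⌈11/4⌉ = 3 shifts, so k ≥ 3.
k = 3 works: Wed-AM→Nakamura, Wed-PM→Dubois, Thu-AM→Santos, Thu-PM→Nakamura, Fri-AM→Bakr+Dubois, Fri-PM→Santos, Sat-AM→Santos, Sat-PM→Nakamura, Sun-AM→Bakr, Sun-PM→Bakr.
Loads: Santos 3, Nakamura 3, Bakr 3, Dubois 2 — all ≤ 3.

3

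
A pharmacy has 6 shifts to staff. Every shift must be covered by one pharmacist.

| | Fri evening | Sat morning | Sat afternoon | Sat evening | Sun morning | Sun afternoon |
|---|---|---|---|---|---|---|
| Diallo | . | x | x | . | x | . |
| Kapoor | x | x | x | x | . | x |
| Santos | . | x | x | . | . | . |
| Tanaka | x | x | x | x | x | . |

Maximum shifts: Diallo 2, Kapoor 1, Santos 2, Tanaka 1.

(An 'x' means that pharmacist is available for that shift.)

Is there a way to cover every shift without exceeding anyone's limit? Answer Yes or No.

No

Total capacity is 6 and 6 slots are needed, so capacity alone doesn't rule it out.
Shifts {Fri evening, Sat evening, Sun afternoon} need 3 worker-slots in total, but the pharmacists available for any of those shifts (Kapoor and Tanaka) can supply at most 2 among them. So no valid schedule exists.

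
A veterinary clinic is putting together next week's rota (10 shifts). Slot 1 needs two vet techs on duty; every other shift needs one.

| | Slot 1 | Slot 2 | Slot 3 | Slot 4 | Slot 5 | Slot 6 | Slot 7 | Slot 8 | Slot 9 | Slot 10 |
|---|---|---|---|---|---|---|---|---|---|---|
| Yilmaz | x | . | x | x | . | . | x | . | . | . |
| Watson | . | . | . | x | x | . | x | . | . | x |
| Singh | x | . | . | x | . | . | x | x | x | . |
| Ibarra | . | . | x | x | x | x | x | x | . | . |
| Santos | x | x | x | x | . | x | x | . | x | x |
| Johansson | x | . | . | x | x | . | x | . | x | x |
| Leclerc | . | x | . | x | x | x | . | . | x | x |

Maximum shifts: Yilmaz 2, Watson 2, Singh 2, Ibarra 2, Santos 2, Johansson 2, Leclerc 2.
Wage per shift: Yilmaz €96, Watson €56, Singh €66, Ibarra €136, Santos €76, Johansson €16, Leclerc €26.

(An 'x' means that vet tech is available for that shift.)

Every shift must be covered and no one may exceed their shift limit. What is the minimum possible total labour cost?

Picking the cheapest available vet tech for each shift independently would cost €356, but that ignores the shift limits.
An optimal schedule: Slot 1→Singh+Santos, Slot 2→Leclerc, Slot 3→Santos, Slot 4→Yilmaz, Slot 5→Johansson, Slot 6→Leclerc, Slot 7→Watson, Slot 8→Singh, Slot 9→Johansson, Slot 10→Watson.
Total: 66 + 76 + 26 + 76 + 96 + 16 + 26 + 56 + 66 + 16 + 56 = €576.

€576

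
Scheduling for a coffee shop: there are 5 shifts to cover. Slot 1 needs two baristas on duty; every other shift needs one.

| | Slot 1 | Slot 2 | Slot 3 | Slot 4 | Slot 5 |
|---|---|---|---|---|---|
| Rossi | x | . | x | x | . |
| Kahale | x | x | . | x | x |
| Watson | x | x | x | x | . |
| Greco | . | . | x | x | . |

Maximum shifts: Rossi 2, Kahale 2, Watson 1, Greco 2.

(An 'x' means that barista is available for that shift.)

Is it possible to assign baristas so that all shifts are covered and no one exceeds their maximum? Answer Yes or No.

Yes

Slot 5 can only be covered by Kahale, so that assignment is forced.
One valid schedule: Slot 1→Rossi+Watson, Slot 2→Kahale, Slot 3→Rossi, Slot 4→Greco, Slot 5→Kahale.
Loads: Rossi 2/2, Kahale 2/2, Watson 1/1, Greco 1/2 — all within limits.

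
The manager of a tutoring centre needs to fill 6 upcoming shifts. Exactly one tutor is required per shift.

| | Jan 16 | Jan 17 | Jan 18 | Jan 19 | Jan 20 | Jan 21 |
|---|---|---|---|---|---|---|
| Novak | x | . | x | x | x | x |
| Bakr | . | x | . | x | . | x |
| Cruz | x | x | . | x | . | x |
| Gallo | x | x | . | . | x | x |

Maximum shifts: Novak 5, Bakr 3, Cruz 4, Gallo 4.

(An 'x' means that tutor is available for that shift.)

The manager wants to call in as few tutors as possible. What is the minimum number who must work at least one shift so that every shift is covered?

2

6 slots to fill and no one can take more than 5, so at least ⌈6/5⌉ = 2 tutors are needed.
Novak and Bakr alone can cover everything: Jan 16→Novak, Jan 17→Bakr, Jan 18→Novak, Jan 19→Novak, Jan 20→Novak, Jan 21→Novak.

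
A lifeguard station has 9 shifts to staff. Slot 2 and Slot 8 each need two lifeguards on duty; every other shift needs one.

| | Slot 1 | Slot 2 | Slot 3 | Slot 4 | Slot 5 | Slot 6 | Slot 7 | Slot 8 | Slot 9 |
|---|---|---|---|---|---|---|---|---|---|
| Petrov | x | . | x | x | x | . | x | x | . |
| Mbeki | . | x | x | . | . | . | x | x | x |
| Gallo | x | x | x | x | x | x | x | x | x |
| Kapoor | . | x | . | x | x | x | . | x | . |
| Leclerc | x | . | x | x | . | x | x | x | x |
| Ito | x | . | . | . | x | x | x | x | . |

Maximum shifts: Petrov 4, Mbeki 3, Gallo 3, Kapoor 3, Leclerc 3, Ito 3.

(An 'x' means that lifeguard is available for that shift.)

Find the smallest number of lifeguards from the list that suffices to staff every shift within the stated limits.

11 slots to fill and no one can take more than 4, so at least ⌈11/4⌉ = 3 lifeguards are needed.
Any 3 lifeguards together have capacity at most 4+3+3 = 10 < 11 slots, so 3 can never suffice.
Petrov, Mbeki, Gallo, and Kapoor alone can cover everything: Slot 1→Petrov, Slot 2→Mbeki+Gallo, Slot 3→Petrov, Slot 4→Petrov, Slot 5→Petrov, Slot 6→Gallo, Slot 7→Mbeki, Slot 8→Gallo+Kapoor, Slot 9→Mbeki.

4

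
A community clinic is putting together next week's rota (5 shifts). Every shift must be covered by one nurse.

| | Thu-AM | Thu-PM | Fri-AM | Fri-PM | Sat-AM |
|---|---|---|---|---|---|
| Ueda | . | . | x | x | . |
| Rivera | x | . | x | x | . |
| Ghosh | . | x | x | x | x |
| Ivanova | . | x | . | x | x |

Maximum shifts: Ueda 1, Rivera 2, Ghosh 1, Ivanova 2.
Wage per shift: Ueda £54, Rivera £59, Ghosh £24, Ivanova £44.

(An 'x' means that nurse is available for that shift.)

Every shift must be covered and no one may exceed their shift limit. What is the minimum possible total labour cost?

£225

Thu-AM can only be covered by Rivera, so that assignment is forced.
Picking the cheapest available nurse for each shift independently would cost £155, but that ignores the shift limits.
An optimal schedule: Thu-AM→Rivera, Thu-PM→Ghosh, Fri-AM→Ueda, Fri-PM→Ivanova, Sat-AM→Ivanova.
Total: 59 + 24 + 54 + 44 + 44 = £225.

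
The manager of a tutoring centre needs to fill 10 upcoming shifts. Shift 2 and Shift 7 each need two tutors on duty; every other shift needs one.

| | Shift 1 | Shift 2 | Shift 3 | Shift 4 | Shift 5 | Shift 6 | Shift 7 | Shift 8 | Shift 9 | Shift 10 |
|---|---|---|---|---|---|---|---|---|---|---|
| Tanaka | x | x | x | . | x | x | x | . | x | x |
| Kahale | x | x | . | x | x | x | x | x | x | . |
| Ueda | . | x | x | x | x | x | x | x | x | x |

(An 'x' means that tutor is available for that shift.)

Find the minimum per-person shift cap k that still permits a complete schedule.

4

With 3 tutors and 12 worker-slots to fill, someone must work at least ⌈12/3⌉ = 4 shifts, so k ≥ 4.
k = 4 works: Shift 1→Tanaka, Shift 2→Tanaka+Kahale, Shift 3→Tanaka, Shift 4→Kahale, Shift 5→Ueda, Shift 6→Ueda, Shift 7→Kahale+Ueda, Shift 8→Kahale, Shift 9→Ueda, Shift 10→Tanaka.
Loads: Tanaka 4, Kahale 4, Ueda 4 — all ≤ 4.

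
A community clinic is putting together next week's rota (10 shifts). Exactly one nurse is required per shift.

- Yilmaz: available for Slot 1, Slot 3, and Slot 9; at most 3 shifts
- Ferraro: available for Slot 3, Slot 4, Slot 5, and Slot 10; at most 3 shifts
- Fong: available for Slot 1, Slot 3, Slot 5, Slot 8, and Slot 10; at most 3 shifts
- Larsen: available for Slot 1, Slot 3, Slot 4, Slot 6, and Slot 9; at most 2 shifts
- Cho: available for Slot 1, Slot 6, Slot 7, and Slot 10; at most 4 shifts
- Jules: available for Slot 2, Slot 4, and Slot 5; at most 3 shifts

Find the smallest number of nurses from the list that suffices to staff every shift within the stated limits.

10 slots to fill and no one can take more than 4, so at least ⌈10/4⌉ = 3 nurses are needed.
Shifts {Slot 2, Slot 7, Slot 8, Slot 9} need 4 slots, but among the nurses available for them (Yilmaz, Fong, Larsen, Cho, and Jules) any 3 together supply at most 3. So 3 nurses are not enough.
Yilmaz, Fong, Cho, and Jules alone can cover everything: Slot 1→Yilmaz, Slot 2→Jules, Slot 3→Yilmaz, Slot 4→Jules, Slot 5→Fong, Slot 6→Cho, Slot 7→Cho, Slot 8→Fong, Slot 9→Yilmaz, Slot 10→Fong.

4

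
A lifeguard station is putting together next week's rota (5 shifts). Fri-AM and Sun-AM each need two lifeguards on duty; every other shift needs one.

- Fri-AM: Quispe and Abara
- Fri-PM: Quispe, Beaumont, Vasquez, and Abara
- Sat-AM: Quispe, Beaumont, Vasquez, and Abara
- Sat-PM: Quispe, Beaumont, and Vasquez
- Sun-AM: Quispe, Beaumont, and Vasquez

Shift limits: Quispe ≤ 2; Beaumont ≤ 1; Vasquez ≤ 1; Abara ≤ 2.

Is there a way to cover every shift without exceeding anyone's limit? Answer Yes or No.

Shifts {Fri-AM, Fri-PM, Sat-AM, Sat-PM, Sun-AM} need 7 worker-slots in total, but the lifeguards available for any of those shifts (Quispe, Beaumont, Vasquez, and Abara) can supply at most 6 among them. So no valid schedule exists.

No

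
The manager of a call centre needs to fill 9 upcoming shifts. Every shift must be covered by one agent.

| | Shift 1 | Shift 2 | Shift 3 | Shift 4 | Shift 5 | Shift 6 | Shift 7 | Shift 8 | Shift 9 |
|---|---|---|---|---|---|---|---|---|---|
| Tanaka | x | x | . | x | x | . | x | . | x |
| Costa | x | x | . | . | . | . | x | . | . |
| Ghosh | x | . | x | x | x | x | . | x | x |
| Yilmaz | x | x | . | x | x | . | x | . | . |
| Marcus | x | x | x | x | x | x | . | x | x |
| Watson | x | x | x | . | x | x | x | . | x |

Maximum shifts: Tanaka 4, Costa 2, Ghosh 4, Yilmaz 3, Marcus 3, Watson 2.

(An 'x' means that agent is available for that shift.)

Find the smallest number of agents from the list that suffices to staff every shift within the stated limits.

9 slots to fill and no one can take more than 4, so at least ⌈9/4⌉ = 3 agents are needed.
Tanaka, Costa, and Ghosh alone can cover everything: Shift 1→Costa, Shift 2→Tanaka, Shift 3→Ghosh, Shift 4→Tanaka, Shift 5→Tanaka, Shift 6→Ghosh, Shift 7→Tanaka, Shift 8→Ghosh, Shift 9→Ghosh.

3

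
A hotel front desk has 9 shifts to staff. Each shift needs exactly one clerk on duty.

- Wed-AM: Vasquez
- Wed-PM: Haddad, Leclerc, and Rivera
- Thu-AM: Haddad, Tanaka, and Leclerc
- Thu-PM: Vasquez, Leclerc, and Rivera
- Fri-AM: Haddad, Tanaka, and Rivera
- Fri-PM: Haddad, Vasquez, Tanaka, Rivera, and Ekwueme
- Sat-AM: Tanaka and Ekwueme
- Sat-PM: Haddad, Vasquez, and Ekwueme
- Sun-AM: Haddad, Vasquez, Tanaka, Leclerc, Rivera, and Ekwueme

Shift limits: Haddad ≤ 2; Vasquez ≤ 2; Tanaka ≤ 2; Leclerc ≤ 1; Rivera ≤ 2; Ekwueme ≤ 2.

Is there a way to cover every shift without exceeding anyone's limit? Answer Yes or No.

Yes

Wed-AM can only be covered by Vasquez, so that assignment is forced.
One valid schedule: Wed-AM→Vasquez, Wed-PM→Haddad, Thu-AM→Haddad, Thu-PM→Vasquez, Fri-AM→Tanaka, Fri-PM→Rivera, Sat-AM→Tanaka, Sat-PM→Ekwueme, Sun-AM→Leclerc.
Loads: Haddad 2/2, Vasquez 2/2, Tanaka 2/2, Leclerc 1/1, Rivera 1/2, Ekwueme 1/2 — all within limits.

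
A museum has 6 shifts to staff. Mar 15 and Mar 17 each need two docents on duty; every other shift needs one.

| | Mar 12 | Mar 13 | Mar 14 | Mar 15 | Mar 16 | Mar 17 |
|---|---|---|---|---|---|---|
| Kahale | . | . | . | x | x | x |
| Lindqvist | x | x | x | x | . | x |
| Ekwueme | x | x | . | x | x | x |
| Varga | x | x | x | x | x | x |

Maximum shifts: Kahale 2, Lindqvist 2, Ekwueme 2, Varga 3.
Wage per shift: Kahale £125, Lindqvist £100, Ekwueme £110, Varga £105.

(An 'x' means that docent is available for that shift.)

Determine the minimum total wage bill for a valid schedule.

£860

Picking the cheapest available docent for each shift independently would cost £815, but that ignores the shift limits.
An optimal schedule: Mar 12→Lindqvist, Mar 13→Varga, Mar 14→Lindqvist, Mar 15→Varga+Ekwueme, Mar 16→Varga, Mar 17→Ekwueme+Kahale.
Total: 100 + 105 + 100 + 105 + 110 + 105 + 110 + 125 = £860.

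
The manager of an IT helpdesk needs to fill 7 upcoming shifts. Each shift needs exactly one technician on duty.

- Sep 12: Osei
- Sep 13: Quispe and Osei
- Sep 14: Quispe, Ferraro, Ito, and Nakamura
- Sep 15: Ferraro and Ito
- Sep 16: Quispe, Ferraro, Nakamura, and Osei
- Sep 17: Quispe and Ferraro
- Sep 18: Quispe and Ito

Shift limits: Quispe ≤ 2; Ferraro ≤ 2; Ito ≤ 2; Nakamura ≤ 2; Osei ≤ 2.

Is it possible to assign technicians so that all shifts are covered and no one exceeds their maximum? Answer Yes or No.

Yes

Sep 12 can only be covered by Osei, so that assignment is forced.
One valid schedule: Sep 12→Osei, Sep 13→Quispe, Sep 14→Ferraro, Sep 15→Ferraro, Sep 16→Nakamura, Sep 17→Quispe, Sep 18→Ito.
Loads: Quispe 2/2, Ferraro 2/2, Ito 1/2, Nakamura 1/2, Osei 1/2 — all within limits.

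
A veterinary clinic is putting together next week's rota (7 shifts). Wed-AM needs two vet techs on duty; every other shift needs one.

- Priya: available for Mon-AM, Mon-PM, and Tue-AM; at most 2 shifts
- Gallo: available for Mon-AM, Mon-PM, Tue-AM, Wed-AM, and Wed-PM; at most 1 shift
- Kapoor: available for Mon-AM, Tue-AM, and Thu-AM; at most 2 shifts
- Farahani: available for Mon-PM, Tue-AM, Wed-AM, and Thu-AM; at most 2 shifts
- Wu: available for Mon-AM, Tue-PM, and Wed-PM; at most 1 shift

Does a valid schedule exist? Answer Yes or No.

No

Total capacity is 8 and 8 slots are needed, so capacity alone doesn't rule it out.
Shifts {Tue-PM, Wed-AM, Wed-PM} need 4 worker-slots in total, but the vet techs available for any of those shifts (Gallo, Farahani, and Wu) can supply at most 3 among them. So no valid schedule exists.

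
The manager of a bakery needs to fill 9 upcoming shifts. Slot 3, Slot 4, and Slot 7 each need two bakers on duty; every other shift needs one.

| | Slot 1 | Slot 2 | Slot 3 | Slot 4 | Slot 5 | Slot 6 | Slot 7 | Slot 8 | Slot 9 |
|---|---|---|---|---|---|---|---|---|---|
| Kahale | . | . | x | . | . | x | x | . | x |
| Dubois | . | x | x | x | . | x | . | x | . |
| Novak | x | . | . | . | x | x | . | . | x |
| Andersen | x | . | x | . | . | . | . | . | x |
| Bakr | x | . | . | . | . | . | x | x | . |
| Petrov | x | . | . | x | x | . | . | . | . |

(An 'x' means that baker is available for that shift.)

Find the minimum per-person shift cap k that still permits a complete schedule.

2

With 6 bakers and 12 worker-slots to fill, someone must work at least ⌈12/6⌉ = 2 shifts, so k ≥ 2.
k = 2 works: Slot 1→Petrov, Slot 2→Dubois, Slot 3→Kahale+Andersen, Slot 4→Dubois+Petrov, Slot 5→Novak, Slot 6→Novak, Slot 7→Kahale+Bakr, Slot 8→Bakr, Slot 9→Andersen.
Loads: Kahale 2, Dubois 2, Novak 2, Andersen 2, Bakr 2, Petrov 2 — all ≤ 2.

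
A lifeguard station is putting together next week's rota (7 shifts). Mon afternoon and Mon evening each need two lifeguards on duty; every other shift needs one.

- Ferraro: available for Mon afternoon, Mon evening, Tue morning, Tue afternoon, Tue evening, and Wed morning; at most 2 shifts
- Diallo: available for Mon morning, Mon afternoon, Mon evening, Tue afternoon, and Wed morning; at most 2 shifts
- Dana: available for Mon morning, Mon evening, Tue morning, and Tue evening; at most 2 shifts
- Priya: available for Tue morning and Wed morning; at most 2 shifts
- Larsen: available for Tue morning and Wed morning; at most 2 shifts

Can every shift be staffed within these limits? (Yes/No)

No

Total capacity is 10 and 9 slots are needed, so capacity alone doesn't rule it out.
Shifts {Mon morning, Mon afternoon, Mon evening, Tue afternoon, Tue evening} need 7 worker-slots in total, but the lifeguards available for any of those shifts (Ferraro, Diallo, and Dana) can supply at most 6 among them. So no valid schedule exists.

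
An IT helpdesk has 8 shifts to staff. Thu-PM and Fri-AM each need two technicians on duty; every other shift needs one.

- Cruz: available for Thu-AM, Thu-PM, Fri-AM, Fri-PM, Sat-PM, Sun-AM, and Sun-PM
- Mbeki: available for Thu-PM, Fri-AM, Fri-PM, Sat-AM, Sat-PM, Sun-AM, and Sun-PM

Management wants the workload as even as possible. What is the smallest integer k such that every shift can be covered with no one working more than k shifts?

5

With 2 technicians and 10 worker-slots to fill, someone must work at least ⌈10/2⌉ = 5 shifts, so k ≥ 5.
k = 5 works: Thu-AM→Cruz, Thu-PM→Cruz+Mbeki, Fri-AM→Cruz+Mbeki, Fri-PM→Cruz, Sat-AM→Mbeki, Sat-PM→Cruz, Sun-AM→Mbeki, Sun-PM→Mbeki.
Loads: Cruz 5, Mbeki 5 — all ≤ 5.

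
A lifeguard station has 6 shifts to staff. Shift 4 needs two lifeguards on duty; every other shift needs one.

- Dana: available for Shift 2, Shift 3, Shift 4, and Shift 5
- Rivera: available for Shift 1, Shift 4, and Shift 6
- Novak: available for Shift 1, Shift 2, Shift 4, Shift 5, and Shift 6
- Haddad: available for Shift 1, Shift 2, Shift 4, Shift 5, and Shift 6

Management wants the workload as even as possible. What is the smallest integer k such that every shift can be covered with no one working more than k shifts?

2

With 4 lifeguards and 7 worker-slots to fill, someone must work at least ⌈7/4⌉ = 2 shifts, so k ≥ 2.
k = 2 works: Shift 1→Rivera, Shift 2→Dana, Shift 3→Dana, Shift 4→Novak+Haddad, Shift 5→Novak, Shift 6→Rivera.
Loads: Dana 2, Rivera 2, Novak 2, Haddad 1 — all ≤ 2.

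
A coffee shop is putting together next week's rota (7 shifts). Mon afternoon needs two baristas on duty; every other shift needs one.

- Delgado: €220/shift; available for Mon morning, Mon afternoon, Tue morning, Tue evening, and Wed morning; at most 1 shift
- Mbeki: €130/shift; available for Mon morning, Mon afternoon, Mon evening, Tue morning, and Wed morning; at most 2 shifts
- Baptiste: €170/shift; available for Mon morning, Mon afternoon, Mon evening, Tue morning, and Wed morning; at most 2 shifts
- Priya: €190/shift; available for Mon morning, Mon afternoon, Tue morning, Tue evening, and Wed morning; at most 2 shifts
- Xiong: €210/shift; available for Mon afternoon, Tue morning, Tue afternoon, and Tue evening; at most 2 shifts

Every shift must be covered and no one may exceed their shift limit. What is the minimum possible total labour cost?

Tue afternoon can only be covered by Xiong, so that assignment is forced.
Picking the cheapest available barista for each shift independently would cost €1220, but that ignores the shift limits.
An optimal schedule: Mon morning→Mbeki, Mon afternoon→Priya+Xiong, Mon evening→Mbeki, Tue morning→Baptiste, Tue afternoon→Xiong, Tue evening→Priya, Wed morning→Baptiste.
Total: 130 + 190 + 210 + 130 + 170 + 210 + 190 + 170 = €1400.

€1400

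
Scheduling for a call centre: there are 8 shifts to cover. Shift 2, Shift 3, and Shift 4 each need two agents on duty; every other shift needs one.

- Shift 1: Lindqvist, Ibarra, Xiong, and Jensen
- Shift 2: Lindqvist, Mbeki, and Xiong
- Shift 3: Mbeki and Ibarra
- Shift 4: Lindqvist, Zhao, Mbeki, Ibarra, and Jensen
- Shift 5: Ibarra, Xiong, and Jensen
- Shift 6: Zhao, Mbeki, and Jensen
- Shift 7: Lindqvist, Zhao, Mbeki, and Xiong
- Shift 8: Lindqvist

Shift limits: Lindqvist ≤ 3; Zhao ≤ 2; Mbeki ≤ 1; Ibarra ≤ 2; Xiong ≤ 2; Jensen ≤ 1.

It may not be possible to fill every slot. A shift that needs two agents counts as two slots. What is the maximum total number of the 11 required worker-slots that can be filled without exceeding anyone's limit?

11

Total capacity across all agents is 3+2+1+2+2+1 = 11, and 11 slots are needed, so at most 11 can be filled.
An assignment achieving 11: Shift 1→Lindqvist, Shift 2→Lindqvist+Xiong, Shift 3→Mbeki+Ibarra, Shift 4→Zhao+Jensen, Shift 5→Ibarra, Shift 6→Zhao, Shift 7→Xiong, Shift 8→Lindqvist.
Loads: Lindqvist 3/3, Zhao 2/2, Mbeki 1/1, Ibarra 2/2, Xiong 2/2, Jensen 1/1.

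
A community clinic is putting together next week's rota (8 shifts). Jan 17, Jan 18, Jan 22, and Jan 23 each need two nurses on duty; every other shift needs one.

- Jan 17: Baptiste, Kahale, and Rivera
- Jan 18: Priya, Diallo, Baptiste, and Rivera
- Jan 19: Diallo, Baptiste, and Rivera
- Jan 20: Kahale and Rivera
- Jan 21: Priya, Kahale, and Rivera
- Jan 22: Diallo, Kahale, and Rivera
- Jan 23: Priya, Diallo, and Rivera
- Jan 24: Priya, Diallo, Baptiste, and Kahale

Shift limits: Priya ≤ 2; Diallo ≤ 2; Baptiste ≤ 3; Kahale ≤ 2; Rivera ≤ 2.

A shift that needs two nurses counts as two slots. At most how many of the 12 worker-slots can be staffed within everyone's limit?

11

Total capacity across all nurses is 2+2+3+2+2 = 11, and 12 slots are needed, so at most 11 can be filled.
An assignment achieving 11: Jan 17→Baptiste+Kahale, Jan 18→Baptiste, Jan 19→Diallo, Jan 20→Kahale, Jan 21→Priya, Jan 22→Diallo+Rivera, Jan 23→Priya+Rivera, Jan 24→Baptiste.
Loads: Priya 2/2, Diallo 2/2, Baptiste 3/3, Kahale 2/2, Rivera 2/2.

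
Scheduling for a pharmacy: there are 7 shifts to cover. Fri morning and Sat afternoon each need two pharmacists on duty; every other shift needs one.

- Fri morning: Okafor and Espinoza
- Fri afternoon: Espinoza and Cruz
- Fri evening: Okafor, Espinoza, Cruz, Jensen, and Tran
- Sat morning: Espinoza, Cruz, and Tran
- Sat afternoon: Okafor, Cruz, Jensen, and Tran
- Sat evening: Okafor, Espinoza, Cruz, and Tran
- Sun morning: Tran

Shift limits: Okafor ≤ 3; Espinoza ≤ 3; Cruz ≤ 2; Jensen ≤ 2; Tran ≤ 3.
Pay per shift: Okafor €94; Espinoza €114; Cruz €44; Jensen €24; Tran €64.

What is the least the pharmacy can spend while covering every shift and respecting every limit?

Fri morning can only be covered by Okafor and Espinoza, so that assignment is forced.
Sun morning can only be covered by Tran, so that assignment is forced.
Picking the cheapest available pharmacist for each shift independently would cost €496, but that ignores the shift limits.
An optimal schedule: Fri morning→Okafor+Espinoza, Fri afternoon→Cruz, Fri evening→Jensen, Sat morning→Cruz, Sat afternoon→Jensen+Tran, Sat evening→Tran, Sun morning→Tran.
Total: 94 + 114 + 44 + 24 + 44 + 24 + 64 + 64 + 64 = €536.

€536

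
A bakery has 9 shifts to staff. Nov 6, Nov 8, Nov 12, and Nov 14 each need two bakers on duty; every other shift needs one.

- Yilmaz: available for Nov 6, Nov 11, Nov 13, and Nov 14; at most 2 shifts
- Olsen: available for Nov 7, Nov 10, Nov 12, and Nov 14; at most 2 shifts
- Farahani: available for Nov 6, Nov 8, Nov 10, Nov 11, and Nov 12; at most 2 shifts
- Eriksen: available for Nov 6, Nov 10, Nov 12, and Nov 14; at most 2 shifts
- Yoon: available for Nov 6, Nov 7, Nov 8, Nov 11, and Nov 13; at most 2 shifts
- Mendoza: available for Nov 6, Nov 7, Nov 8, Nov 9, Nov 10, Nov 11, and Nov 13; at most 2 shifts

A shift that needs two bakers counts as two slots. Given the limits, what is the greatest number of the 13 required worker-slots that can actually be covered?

Total capacity across all bakers is 2+2+2+2+2+2 = 12, and 13 slots are needed, so at most 12 can be filled.
An assignment achieving 12: Nov 6→Mendoza, Nov 7→Olsen, Nov 8→Farahani+Yoon, Nov 9→Mendoza, Nov 10→Eriksen, Nov 11→Yoon, Nov 12→Olsen+Farahani, Nov 13→Yilmaz, Nov 14→Yilmaz+Eriksen.
Loads: Yilmaz 2/2, Olsen 2/2, Farahani 2/2, Eriksen 2/2, Yoon 2/2, Mendoza 2/2.

12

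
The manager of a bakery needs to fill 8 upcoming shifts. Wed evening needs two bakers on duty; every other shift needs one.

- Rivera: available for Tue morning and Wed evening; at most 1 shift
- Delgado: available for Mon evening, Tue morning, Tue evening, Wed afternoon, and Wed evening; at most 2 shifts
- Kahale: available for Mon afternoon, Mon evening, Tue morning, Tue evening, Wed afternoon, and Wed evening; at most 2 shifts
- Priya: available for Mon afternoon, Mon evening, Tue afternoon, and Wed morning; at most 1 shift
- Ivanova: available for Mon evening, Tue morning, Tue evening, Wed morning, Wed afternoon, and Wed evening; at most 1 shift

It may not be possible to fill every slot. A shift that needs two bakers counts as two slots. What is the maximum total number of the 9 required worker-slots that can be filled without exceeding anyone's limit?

7

Total capacity across all bakers is 1+2+2+1+1 = 7, and 9 slots are needed, so at most 7 can be filled.
An assignment achieving 7: Mon afternoon→Kahale, Mon evening→Kahale, Tue morning→Rivera, Tue afternoon→Priya, Tue evening→Delgado, Wed morning→Ivanova, Wed afternoon→Delgado.
Loads: Rivera 1/1, Delgado 2/2, Kahale 2/2, Priya 1/1, Ivanova 1/1.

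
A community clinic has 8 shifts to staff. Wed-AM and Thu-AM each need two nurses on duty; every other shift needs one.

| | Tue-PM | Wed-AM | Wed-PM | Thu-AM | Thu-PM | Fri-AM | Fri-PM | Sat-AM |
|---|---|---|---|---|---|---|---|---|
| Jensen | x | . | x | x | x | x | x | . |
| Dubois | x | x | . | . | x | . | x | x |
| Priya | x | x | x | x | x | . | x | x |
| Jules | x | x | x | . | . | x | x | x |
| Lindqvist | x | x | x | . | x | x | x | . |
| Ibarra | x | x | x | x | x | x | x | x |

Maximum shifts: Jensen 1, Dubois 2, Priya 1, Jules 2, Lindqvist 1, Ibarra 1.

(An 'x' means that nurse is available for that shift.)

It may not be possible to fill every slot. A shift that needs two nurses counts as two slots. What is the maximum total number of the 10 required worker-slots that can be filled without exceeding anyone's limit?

8

Total capacity across all nurses is 1+2+1+2+1+1 = 8, and 10 slots are needed, so at most 8 can be filled.
An assignment achieving 8: Wed-AM→Dubois+Jules, Wed-PM→Lindqvist, Thu-AM→Jensen+Priya, Thu-PM→Ibarra, Fri-AM→Jules, Sat-AM→Dubois.
Loads: Jensen 1/1, Dubois 2/2, Priya 1/1, Jules 2/2, Lindqvist 1/1, Ibarra 1/1.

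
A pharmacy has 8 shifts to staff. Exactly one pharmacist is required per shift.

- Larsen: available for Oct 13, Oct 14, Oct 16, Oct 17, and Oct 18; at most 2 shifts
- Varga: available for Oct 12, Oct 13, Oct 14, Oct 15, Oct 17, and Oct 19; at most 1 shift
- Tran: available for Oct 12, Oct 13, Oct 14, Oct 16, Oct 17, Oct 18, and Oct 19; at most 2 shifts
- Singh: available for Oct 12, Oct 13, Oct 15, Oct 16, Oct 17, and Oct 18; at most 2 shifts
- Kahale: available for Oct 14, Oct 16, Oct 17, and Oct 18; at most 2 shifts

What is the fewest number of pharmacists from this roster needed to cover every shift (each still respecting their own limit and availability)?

4

8 slots to fill and no one can take more than 2, so at least ⌈8/2⌉ = 4 pharmacists are needed.
Larsen, Tran, Singh, and Kahale alone can cover everything: Oct 12→Tran, Oct 13→Larsen, Oct 14→Larsen, Oct 15→Singh, Oct 16→Singh, Oct 17→Kahale, Oct 18→Kahale, Oct 19→Tran.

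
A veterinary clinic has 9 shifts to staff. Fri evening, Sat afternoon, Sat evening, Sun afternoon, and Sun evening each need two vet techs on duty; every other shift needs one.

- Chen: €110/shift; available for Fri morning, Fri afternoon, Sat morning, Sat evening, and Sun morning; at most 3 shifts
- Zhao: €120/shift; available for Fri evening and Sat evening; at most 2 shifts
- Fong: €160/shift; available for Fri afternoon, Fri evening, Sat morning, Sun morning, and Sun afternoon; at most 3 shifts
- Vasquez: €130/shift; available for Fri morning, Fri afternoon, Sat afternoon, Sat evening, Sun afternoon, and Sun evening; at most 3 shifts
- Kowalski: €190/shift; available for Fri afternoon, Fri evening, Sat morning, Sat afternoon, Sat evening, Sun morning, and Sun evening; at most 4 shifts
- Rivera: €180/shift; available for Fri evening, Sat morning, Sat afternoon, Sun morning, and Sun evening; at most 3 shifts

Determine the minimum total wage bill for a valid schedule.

€1980

Sun afternoon can only be covered by Fong and Vasquez, so that assignment is forced.
Picking the cheapest available vet tech for each shift independently would cost €1860, but that ignores the shift limits.
An optimal schedule: Fri morning→Chen, Fri afternoon→Chen, Fri evening→Zhao+Rivera, Sat morning→Fong, Sat afternoon→Vasquez+Rivera, Sat evening→Chen+Zhao, Sun morning→Fong, Sun afternoon→Vasquez+Fong, Sun evening→Vasquez+Rivera.
Total: 110 + 110 + 120 + 180 + 160 + 130 + 180 + 110 + 120 + 160 + 130 + 160 + 130 + 180 = €1980.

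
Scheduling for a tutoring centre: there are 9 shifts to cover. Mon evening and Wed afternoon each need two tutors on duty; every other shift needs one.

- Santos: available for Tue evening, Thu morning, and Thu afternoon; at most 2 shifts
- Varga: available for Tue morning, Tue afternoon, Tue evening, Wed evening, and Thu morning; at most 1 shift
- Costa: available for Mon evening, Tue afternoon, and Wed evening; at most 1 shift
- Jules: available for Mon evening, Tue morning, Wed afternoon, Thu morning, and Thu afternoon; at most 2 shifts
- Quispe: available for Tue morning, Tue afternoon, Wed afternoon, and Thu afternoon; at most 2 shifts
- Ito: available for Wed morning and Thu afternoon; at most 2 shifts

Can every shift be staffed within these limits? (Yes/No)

No

Shifts {Mon evening, Tue morning, Tue afternoon, Wed afternoon, Wed evening} need 7 worker-slots in total, but the tutors available for any of those shifts (Varga, Costa, Jules, and Quispe) can supply at most 6 among them. So no valid schedule exists.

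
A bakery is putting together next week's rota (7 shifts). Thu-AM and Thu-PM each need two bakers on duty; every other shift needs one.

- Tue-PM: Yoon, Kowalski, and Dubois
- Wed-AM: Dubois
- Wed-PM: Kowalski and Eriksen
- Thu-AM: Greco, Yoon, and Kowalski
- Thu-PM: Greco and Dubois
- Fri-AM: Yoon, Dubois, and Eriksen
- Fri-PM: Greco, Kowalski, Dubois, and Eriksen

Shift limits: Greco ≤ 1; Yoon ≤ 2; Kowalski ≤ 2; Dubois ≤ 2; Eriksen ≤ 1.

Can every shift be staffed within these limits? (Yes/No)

No

Total capacity is 1+2+2+2+1 = 8 but 9 worker-slots are needed — infeasible.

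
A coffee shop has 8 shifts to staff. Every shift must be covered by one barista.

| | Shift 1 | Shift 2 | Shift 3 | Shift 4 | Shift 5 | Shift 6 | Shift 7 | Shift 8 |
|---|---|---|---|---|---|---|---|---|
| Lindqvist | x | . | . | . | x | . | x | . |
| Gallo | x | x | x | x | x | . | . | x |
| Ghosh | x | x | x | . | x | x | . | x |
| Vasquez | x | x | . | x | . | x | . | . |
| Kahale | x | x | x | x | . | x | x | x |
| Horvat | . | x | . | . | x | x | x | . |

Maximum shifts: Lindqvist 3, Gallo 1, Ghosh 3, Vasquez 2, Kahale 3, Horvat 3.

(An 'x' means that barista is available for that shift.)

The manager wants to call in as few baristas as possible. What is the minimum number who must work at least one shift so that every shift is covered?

8 slots to fill and no one can take more than 3, so at least ⌈8/3⌉ = 3 baristas are needed.
Lindqvist, Ghosh, and Vasquez alone can cover everything: Shift 1→Lindqvist, Shift 2→Ghosh, Shift 3→Ghosh, Shift 4→Vasquez, Shift 5→Lindqvist, Shift 6→Vasquez, Shift 7→Lindqvist, Shift 8→Ghosh.

3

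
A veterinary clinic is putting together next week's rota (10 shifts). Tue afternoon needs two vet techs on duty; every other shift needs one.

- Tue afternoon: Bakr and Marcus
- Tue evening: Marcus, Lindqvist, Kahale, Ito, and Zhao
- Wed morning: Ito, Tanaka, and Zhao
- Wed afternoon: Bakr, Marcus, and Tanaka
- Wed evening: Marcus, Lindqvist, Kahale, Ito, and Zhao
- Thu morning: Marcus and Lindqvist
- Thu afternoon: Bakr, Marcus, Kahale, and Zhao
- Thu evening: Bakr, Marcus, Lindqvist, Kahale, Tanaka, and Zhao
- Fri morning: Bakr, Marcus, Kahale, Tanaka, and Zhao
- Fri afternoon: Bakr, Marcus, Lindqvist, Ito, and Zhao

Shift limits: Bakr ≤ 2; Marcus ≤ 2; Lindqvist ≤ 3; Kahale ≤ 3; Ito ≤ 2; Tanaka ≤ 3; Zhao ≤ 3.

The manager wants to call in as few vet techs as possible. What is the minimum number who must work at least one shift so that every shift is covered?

5

11 slots to fill and no one can take more than 3, so at least ⌈11/3⌉ = 4 vet techs are needed.
No set of 4 vet techs can cover every shift (each such set leaves at least one shift with no one available or exceeds a cap).
Bakr, Marcus, Lindqvist, Kahale, and Ito alone can cover everything: Tue afternoon→Bakr+Marcus, Tue evening→Lindqvist, Wed morning→Ito, Wed afternoon→Bakr, Wed evening→Lindqvist, Thu morning→Marcus, Thu afternoon→Kahale, Thu evening→Lindqvist, Fri morning→Kahale, Fri afternoon→Ito.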